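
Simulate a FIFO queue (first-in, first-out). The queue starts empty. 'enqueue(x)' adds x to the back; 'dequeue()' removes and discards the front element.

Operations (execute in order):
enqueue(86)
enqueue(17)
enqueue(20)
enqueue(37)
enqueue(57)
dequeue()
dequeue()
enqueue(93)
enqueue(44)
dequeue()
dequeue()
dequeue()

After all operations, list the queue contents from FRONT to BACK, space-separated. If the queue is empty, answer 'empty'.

enqueue(86): [86]
enqueue(17): [86, 17]
enqueue(20): [86, 17, 20]
enqueue(37): [86, 17, 20, 37]
enqueue(57): [86, 17, 20, 37, 57]
dequeue(): [17, 20, 37, 57]
dequeue(): [20, 37, 57]
enqueue(93): [20, 37, 57, 93]
enqueue(44): [20, 37, 57, 93, 44]
dequeue(): [37, 57, 93, 44]
dequeue(): [57, 93, 44]
dequeue(): [93, 44]

Answer: 93 44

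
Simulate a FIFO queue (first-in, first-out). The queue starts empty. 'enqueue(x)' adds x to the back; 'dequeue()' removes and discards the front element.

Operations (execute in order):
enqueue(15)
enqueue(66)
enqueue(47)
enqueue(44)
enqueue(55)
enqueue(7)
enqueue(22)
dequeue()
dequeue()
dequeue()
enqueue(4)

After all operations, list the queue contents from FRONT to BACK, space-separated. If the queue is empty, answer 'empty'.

Answer: 44 55 7 22 4

Derivation:
enqueue(15): [15]
enqueue(66): [15, 66]
enqueue(47): [15, 66, 47]
enqueue(44): [15, 66, 47, 44]
enqueue(55): [15, 66, 47, 44, 55]
enqueue(7): [15, 66, 47, 44, 55, 7]
enqueue(22): [15, 66, 47, 44, 55, 7, 22]
dequeue(): [66, 47, 44, 55, 7, 22]
dequeue(): [47, 44, 55, 7, 22]
dequeue(): [44, 55, 7, 22]
enqueue(4): [44, 55, 7, 22, 4]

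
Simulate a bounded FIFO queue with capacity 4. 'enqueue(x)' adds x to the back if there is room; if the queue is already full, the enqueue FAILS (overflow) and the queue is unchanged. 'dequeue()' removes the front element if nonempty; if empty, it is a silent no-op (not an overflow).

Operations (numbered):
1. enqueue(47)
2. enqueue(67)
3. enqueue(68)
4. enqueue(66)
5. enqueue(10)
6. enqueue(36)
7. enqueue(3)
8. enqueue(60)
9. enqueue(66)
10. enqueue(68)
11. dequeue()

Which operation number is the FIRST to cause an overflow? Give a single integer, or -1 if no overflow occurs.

1. enqueue(47): size=1
2. enqueue(67): size=2
3. enqueue(68): size=3
4. enqueue(66): size=4
5. enqueue(10): size=4=cap → OVERFLOW (fail)
6. enqueue(36): size=4=cap → OVERFLOW (fail)
7. enqueue(3): size=4=cap → OVERFLOW (fail)
8. enqueue(60): size=4=cap → OVERFLOW (fail)
9. enqueue(66): size=4=cap → OVERFLOW (fail)
10. enqueue(68): size=4=cap → OVERFLOW (fail)
11. dequeue(): size=3

Answer: 5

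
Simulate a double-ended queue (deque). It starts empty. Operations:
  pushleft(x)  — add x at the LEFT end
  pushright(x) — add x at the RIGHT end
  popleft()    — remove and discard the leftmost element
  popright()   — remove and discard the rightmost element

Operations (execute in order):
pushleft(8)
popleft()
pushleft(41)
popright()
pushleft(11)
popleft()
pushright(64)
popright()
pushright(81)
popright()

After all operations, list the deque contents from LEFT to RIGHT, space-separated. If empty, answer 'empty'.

Answer: empty

Derivation:
pushleft(8): [8]
popleft(): []
pushleft(41): [41]
popright(): []
pushleft(11): [11]
popleft(): []
pushright(64): [64]
popright(): []
pushright(81): [81]
popright(): []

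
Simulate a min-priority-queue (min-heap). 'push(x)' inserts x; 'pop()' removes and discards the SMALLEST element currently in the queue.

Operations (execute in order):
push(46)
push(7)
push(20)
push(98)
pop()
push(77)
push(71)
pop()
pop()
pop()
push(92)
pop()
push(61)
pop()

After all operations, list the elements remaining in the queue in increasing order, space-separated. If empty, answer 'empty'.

Answer: 92 98

Derivation:
push(46): heap contents = [46]
push(7): heap contents = [7, 46]
push(20): heap contents = [7, 20, 46]
push(98): heap contents = [7, 20, 46, 98]
pop() → 7: heap contents = [20, 46, 98]
push(77): heap contents = [20, 46, 77, 98]
push(71): heap contents = [20, 46, 71, 77, 98]
pop() → 20: heap contents = [46, 71, 77, 98]
pop() → 46: heap contents = [71, 77, 98]
pop() → 71: heap contents = [77, 98]
push(92): heap contents = [77, 92, 98]
pop() → 77: heap contents = [92, 98]
push(61): heap contents = [61, 92, 98]
pop() → 61: heap contents = [92, 98]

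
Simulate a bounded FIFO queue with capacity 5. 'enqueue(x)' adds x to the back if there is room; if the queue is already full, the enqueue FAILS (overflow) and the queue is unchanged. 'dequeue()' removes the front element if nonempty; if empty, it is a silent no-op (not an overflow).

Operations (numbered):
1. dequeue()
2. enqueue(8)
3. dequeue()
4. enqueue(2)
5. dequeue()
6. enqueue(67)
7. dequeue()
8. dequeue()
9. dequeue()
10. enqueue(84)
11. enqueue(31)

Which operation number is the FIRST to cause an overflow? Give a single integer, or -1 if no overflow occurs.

Answer: -1

Derivation:
1. dequeue(): empty, no-op, size=0
2. enqueue(8): size=1
3. dequeue(): size=0
4. enqueue(2): size=1
5. dequeue(): size=0
6. enqueue(67): size=1
7. dequeue(): size=0
8. dequeue(): empty, no-op, size=0
9. dequeue(): empty, no-op, size=0
10. enqueue(84): size=1
11. enqueue(31): size=2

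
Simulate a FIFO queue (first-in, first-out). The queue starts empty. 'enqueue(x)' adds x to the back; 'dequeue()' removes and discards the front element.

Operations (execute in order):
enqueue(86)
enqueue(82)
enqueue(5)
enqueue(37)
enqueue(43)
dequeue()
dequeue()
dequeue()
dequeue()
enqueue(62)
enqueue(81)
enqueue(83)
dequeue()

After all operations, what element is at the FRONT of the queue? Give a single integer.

Answer: 62

Derivation:
enqueue(86): queue = [86]
enqueue(82): queue = [86, 82]
enqueue(5): queue = [86, 82, 5]
enqueue(37): queue = [86, 82, 5, 37]
enqueue(43): queue = [86, 82, 5, 37, 43]
dequeue(): queue = [82, 5, 37, 43]
dequeue(): queue = [5, 37, 43]
dequeue(): queue = [37, 43]
dequeue(): queue = [43]
enqueue(62): queue = [43, 62]
enqueue(81): queue = [43, 62, 81]
enqueue(83): queue = [43, 62, 81, 83]
dequeue(): queue = [62, 81, 83]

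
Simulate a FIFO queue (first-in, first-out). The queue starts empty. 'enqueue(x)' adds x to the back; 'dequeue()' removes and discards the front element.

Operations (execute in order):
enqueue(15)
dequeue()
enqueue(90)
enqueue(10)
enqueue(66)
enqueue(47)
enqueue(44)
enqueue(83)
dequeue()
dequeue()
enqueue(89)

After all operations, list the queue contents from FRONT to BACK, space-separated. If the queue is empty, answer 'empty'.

enqueue(15): [15]
dequeue(): []
enqueue(90): [90]
enqueue(10): [90, 10]
enqueue(66): [90, 10, 66]
enqueue(47): [90, 10, 66, 47]
enqueue(44): [90, 10, 66, 47, 44]
enqueue(83): [90, 10, 66, 47, 44, 83]
dequeue(): [10, 66, 47, 44, 83]
dequeue(): [66, 47, 44, 83]
enqueue(89): [66, 47, 44, 83, 89]

Answer: 66 47 44 83 89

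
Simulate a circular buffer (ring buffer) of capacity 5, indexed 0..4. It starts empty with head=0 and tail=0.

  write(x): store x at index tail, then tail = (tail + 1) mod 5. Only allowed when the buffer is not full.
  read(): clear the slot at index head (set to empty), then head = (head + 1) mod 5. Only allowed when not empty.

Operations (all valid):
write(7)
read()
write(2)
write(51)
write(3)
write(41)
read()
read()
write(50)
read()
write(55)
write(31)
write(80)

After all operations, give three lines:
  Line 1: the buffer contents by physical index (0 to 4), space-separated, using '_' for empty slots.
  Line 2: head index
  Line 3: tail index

Answer: 50 55 31 80 41
4
4

Derivation:
write(7): buf=[7 _ _ _ _], head=0, tail=1, size=1
read(): buf=[_ _ _ _ _], head=1, tail=1, size=0
write(2): buf=[_ 2 _ _ _], head=1, tail=2, size=1
write(51): buf=[_ 2 51 _ _], head=1, tail=3, size=2
write(3): buf=[_ 2 51 3 _], head=1, tail=4, size=3
write(41): buf=[_ 2 51 3 41], head=1, tail=0, size=4
read(): buf=[_ _ 51 3 41], head=2, tail=0, size=3
read(): buf=[_ _ _ 3 41], head=3, tail=0, size=2
write(50): buf=[50 _ _ 3 41], head=3, tail=1, size=3
read(): buf=[50 _ _ _ 41], head=4, tail=1, size=2
write(55): buf=[50 55 _ _ 41], head=4, tail=2, size=3
write(31): buf=[50 55 31 _ 41], head=4, tail=3, size=4
write(80): buf=[50 55 31 80 41], head=4, tail=4, size=5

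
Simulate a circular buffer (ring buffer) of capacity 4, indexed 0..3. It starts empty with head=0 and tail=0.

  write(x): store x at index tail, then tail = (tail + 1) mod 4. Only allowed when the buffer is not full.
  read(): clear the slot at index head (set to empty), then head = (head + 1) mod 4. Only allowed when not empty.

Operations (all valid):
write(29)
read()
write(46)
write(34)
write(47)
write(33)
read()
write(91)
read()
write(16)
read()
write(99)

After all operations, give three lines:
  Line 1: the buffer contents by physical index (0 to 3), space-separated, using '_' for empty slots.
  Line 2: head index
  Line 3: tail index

Answer: 33 91 16 99
0
0

Derivation:
write(29): buf=[29 _ _ _], head=0, tail=1, size=1
read(): buf=[_ _ _ _], head=1, tail=1, size=0
write(46): buf=[_ 46 _ _], head=1, tail=2, size=1
write(34): buf=[_ 46 34 _], head=1, tail=3, size=2
write(47): buf=[_ 46 34 47], head=1, tail=0, size=3
write(33): buf=[33 46 34 47], head=1, tail=1, size=4
read(): buf=[33 _ 34 47], head=2, tail=1, size=3
write(91): buf=[33 91 34 47], head=2, tail=2, size=4
read(): buf=[33 91 _ 47], head=3, tail=2, size=3
write(16): buf=[33 91 16 47], head=3, tail=3, size=4
read(): buf=[33 91 16 _], head=0, tail=3, size=3
write(99): buf=[33 91 16 99], head=0, tail=0, size=4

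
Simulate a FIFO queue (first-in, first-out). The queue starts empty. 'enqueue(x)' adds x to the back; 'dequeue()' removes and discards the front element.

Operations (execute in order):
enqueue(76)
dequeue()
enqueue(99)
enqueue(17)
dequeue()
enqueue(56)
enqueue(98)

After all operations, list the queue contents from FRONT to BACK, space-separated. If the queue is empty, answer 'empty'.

Answer: 17 56 98

Derivation:
enqueue(76): [76]
dequeue(): []
enqueue(99): [99]
enqueue(17): [99, 17]
dequeue(): [17]
enqueue(56): [17, 56]
enqueue(98): [17, 56, 98]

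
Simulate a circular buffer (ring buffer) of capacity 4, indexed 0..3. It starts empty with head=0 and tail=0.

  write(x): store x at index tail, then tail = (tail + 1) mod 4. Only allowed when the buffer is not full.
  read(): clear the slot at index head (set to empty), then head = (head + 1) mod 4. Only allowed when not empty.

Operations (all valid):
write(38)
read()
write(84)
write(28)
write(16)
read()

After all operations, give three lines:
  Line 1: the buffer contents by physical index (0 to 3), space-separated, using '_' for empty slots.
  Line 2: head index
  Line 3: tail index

write(38): buf=[38 _ _ _], head=0, tail=1, size=1
read(): buf=[_ _ _ _], head=1, tail=1, size=0
write(84): buf=[_ 84 _ _], head=1, tail=2, size=1
write(28): buf=[_ 84 28 _], head=1, tail=3, size=2
write(16): buf=[_ 84 28 16], head=1, tail=0, size=3
read(): buf=[_ _ 28 16], head=2, tail=0, size=2

Answer: _ _ 28 16
2
0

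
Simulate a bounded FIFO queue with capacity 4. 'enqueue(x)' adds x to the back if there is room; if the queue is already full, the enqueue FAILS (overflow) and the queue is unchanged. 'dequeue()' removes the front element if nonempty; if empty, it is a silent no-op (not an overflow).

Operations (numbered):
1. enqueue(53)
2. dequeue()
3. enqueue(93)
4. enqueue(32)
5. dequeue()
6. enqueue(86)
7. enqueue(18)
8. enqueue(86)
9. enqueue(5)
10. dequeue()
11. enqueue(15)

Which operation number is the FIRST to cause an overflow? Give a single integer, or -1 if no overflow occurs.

Answer: 9

Derivation:
1. enqueue(53): size=1
2. dequeue(): size=0
3. enqueue(93): size=1
4. enqueue(32): size=2
5. dequeue(): size=1
6. enqueue(86): size=2
7. enqueue(18): size=3
8. enqueue(86): size=4
9. enqueue(5): size=4=cap → OVERFLOW (fail)
10. dequeue(): size=3
11. enqueue(15): size=4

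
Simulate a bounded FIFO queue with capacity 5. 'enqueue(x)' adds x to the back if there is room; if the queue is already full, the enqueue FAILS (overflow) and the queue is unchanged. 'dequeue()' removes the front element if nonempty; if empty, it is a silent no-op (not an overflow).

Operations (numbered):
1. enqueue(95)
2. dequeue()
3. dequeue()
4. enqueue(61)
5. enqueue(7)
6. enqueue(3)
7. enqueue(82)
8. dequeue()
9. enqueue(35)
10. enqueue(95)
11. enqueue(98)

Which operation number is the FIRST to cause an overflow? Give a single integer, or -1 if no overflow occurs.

1. enqueue(95): size=1
2. dequeue(): size=0
3. dequeue(): empty, no-op, size=0
4. enqueue(61): size=1
5. enqueue(7): size=2
6. enqueue(3): size=3
7. enqueue(82): size=4
8. dequeue(): size=3
9. enqueue(35): size=4
10. enqueue(95): size=5
11. enqueue(98): size=5=cap → OVERFLOW (fail)

Answer: 11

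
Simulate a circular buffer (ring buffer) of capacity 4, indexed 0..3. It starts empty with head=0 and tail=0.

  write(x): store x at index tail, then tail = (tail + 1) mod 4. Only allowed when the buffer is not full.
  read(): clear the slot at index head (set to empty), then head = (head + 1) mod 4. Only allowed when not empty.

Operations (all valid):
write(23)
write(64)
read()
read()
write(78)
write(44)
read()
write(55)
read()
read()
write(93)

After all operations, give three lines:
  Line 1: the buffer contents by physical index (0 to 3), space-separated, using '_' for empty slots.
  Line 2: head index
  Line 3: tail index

write(23): buf=[23 _ _ _], head=0, tail=1, size=1
write(64): buf=[23 64 _ _], head=0, tail=2, size=2
read(): buf=[_ 64 _ _], head=1, tail=2, size=1
read(): buf=[_ _ _ _], head=2, tail=2, size=0
write(78): buf=[_ _ 78 _], head=2, tail=3, size=1
write(44): buf=[_ _ 78 44], head=2, tail=0, size=2
read(): buf=[_ _ _ 44], head=3, tail=0, size=1
write(55): buf=[55 _ _ 44], head=3, tail=1, size=2
read(): buf=[55 _ _ _], head=0, tail=1, size=1
read(): buf=[_ _ _ _], head=1, tail=1, size=0
write(93): buf=[_ 93 _ _], head=1, tail=2, size=1

Answer: _ 93 _ _
1
2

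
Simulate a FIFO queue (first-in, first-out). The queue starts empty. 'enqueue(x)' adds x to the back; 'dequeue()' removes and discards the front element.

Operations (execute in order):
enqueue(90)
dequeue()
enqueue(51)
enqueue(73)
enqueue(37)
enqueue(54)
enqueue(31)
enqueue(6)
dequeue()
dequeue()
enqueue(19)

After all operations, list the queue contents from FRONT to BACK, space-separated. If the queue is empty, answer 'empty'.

Answer: 37 54 31 6 19

Derivation:
enqueue(90): [90]
dequeue(): []
enqueue(51): [51]
enqueue(73): [51, 73]
enqueue(37): [51, 73, 37]
enqueue(54): [51, 73, 37, 54]
enqueue(31): [51, 73, 37, 54, 31]
enqueue(6): [51, 73, 37, 54, 31, 6]
dequeue(): [73, 37, 54, 31, 6]
dequeue(): [37, 54, 31, 6]
enqueue(19): [37, 54, 31, 6, 19]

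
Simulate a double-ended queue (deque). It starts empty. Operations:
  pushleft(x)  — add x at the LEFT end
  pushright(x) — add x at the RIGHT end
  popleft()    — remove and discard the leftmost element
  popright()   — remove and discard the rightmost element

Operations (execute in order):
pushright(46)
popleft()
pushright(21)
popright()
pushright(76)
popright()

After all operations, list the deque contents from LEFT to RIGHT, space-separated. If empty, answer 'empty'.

pushright(46): [46]
popleft(): []
pushright(21): [21]
popright(): []
pushright(76): [76]
popright(): []

Answer: empty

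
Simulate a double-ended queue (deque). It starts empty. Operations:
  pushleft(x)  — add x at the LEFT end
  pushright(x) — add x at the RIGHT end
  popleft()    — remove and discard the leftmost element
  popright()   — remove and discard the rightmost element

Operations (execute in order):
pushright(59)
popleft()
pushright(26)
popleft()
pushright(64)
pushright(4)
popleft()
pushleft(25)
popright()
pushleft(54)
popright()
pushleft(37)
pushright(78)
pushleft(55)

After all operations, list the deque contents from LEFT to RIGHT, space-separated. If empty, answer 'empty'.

pushright(59): [59]
popleft(): []
pushright(26): [26]
popleft(): []
pushright(64): [64]
pushright(4): [64, 4]
popleft(): [4]
pushleft(25): [25, 4]
popright(): [25]
pushleft(54): [54, 25]
popright(): [54]
pushleft(37): [37, 54]
pushright(78): [37, 54, 78]
pushleft(55): [55, 37, 54, 78]

Answer: 55 37 54 78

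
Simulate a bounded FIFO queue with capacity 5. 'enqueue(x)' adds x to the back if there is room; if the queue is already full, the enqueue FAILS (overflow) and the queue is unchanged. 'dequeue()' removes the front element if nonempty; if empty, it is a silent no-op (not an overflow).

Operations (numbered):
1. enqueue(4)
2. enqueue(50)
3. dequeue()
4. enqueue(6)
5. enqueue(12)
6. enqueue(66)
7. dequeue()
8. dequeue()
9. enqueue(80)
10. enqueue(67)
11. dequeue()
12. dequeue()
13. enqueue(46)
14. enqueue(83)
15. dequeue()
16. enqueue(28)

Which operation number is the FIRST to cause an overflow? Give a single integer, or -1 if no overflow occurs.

Answer: -1

Derivation:
1. enqueue(4): size=1
2. enqueue(50): size=2
3. dequeue(): size=1
4. enqueue(6): size=2
5. enqueue(12): size=3
6. enqueue(66): size=4
7. dequeue(): size=3
8. dequeue(): size=2
9. enqueue(80): size=3
10. enqueue(67): size=4
11. dequeue(): size=3
12. dequeue(): size=2
13. enqueue(46): size=3
14. enqueue(83): size=4
15. dequeue(): size=3
16. enqueue(28): size=4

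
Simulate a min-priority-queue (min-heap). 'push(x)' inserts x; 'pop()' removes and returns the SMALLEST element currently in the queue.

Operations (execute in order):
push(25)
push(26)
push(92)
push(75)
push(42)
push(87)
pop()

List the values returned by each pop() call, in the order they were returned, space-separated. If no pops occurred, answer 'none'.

Answer: 25

Derivation:
push(25): heap contents = [25]
push(26): heap contents = [25, 26]
push(92): heap contents = [25, 26, 92]
push(75): heap contents = [25, 26, 75, 92]
push(42): heap contents = [25, 26, 42, 75, 92]
push(87): heap contents = [25, 26, 42, 75, 87, 92]
pop() → 25: heap contents = [26, 42, 75, 87, 92]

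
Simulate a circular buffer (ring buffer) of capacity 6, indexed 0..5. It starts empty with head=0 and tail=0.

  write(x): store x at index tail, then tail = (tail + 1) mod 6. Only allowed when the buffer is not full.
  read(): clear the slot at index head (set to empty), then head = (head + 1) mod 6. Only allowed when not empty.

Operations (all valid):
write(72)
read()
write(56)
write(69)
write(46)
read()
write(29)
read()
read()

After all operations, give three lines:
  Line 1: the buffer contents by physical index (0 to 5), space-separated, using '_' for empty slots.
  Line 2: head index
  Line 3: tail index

Answer: _ _ _ _ 29 _
4
5

Derivation:
write(72): buf=[72 _ _ _ _ _], head=0, tail=1, size=1
read(): buf=[_ _ _ _ _ _], head=1, tail=1, size=0
write(56): buf=[_ 56 _ _ _ _], head=1, tail=2, size=1
write(69): buf=[_ 56 69 _ _ _], head=1, tail=3, size=2
write(46): buf=[_ 56 69 46 _ _], head=1, tail=4, size=3
read(): buf=[_ _ 69 46 _ _], head=2, tail=4, size=2
write(29): buf=[_ _ 69 46 29 _], head=2, tail=5, size=3
read(): buf=[_ _ _ 46 29 _], head=3, tail=5, size=2
read(): buf=[_ _ _ _ 29 _], head=4, tail=5, size=1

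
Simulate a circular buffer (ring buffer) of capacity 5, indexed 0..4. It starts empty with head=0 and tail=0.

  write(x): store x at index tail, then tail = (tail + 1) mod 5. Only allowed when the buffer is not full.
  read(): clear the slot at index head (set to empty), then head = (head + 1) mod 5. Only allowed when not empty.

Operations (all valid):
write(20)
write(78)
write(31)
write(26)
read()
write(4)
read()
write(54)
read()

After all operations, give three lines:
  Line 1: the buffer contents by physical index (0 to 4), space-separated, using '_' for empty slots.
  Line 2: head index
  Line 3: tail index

write(20): buf=[20 _ _ _ _], head=0, tail=1, size=1
write(78): buf=[20 78 _ _ _], head=0, tail=2, size=2
write(31): buf=[20 78 31 _ _], head=0, tail=3, size=3
write(26): buf=[20 78 31 26 _], head=0, tail=4, size=4
read(): buf=[_ 78 31 26 _], head=1, tail=4, size=3
write(4): buf=[_ 78 31 26 4], head=1, tail=0, size=4
read(): buf=[_ _ 31 26 4], head=2, tail=0, size=3
write(54): buf=[54 _ 31 26 4], head=2, tail=1, size=4
read(): buf=[54 _ _ 26 4], head=3, tail=1, size=3

Answer: 54 _ _ 26 4
3
1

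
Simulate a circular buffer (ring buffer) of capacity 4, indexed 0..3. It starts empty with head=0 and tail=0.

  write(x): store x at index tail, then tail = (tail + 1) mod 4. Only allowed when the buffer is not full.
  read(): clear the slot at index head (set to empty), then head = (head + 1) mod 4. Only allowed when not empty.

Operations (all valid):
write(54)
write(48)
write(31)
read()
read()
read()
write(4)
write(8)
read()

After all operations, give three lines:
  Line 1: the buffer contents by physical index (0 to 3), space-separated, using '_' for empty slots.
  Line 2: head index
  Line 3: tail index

Answer: 8 _ _ _
0
1

Derivation:
write(54): buf=[54 _ _ _], head=0, tail=1, size=1
write(48): buf=[54 48 _ _], head=0, tail=2, size=2
write(31): buf=[54 48 31 _], head=0, tail=3, size=3
read(): buf=[_ 48 31 _], head=1, tail=3, size=2
read(): buf=[_ _ 31 _], head=2, tail=3, size=1
read(): buf=[_ _ _ _], head=3, tail=3, size=0
write(4): buf=[_ _ _ 4], head=3, tail=0, size=1
write(8): buf=[8 _ _ 4], head=3, tail=1, size=2
read(): buf=[8 _ _ _], head=0, tail=1, size=1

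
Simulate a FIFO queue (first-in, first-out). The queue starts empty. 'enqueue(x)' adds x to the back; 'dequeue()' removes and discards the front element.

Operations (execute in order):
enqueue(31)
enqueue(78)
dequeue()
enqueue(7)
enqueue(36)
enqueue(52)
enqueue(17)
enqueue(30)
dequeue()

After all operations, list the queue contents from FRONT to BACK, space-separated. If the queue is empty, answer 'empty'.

enqueue(31): [31]
enqueue(78): [31, 78]
dequeue(): [78]
enqueue(7): [78, 7]
enqueue(36): [78, 7, 36]
enqueue(52): [78, 7, 36, 52]
enqueue(17): [78, 7, 36, 52, 17]
enqueue(30): [78, 7, 36, 52, 17, 30]
dequeue(): [7, 36, 52, 17, 30]

Answer: 7 36 52 17 30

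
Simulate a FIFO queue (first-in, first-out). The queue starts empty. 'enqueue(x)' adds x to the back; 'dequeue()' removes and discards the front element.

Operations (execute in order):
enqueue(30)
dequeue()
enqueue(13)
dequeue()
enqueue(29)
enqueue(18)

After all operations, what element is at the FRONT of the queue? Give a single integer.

Answer: 29

Derivation:
enqueue(30): queue = [30]
dequeue(): queue = []
enqueue(13): queue = [13]
dequeue(): queue = []
enqueue(29): queue = [29]
enqueue(18): queue = [29, 18]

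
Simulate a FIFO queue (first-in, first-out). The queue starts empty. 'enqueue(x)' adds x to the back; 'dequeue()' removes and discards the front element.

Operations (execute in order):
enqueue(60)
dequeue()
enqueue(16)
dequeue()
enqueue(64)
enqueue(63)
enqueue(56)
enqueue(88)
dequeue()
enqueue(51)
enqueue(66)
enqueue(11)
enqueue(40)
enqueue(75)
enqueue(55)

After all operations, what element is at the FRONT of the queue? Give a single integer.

enqueue(60): queue = [60]
dequeue(): queue = []
enqueue(16): queue = [16]
dequeue(): queue = []
enqueue(64): queue = [64]
enqueue(63): queue = [64, 63]
enqueue(56): queue = [64, 63, 56]
enqueue(88): queue = [64, 63, 56, 88]
dequeue(): queue = [63, 56, 88]
enqueue(51): queue = [63, 56, 88, 51]
enqueue(66): queue = [63, 56, 88, 51, 66]
enqueue(11): queue = [63, 56, 88, 51, 66, 11]
enqueue(40): queue = [63, 56, 88, 51, 66, 11, 40]
enqueue(75): queue = [63, 56, 88, 51, 66, 11, 40, 75]
enqueue(55): queue = [63, 56, 88, 51, 66, 11, 40, 75, 55]

Answer: 63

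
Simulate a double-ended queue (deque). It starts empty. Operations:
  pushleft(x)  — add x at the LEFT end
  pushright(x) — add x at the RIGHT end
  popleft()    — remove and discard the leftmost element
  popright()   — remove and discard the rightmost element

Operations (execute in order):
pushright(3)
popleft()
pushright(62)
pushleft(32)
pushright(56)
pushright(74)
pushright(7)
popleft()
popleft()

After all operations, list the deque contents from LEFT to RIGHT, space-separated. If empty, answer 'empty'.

Answer: 56 74 7

Derivation:
pushright(3): [3]
popleft(): []
pushright(62): [62]
pushleft(32): [32, 62]
pushright(56): [32, 62, 56]
pushright(74): [32, 62, 56, 74]
pushright(7): [32, 62, 56, 74, 7]
popleft(): [62, 56, 74, 7]
popleft(): [56, 74, 7]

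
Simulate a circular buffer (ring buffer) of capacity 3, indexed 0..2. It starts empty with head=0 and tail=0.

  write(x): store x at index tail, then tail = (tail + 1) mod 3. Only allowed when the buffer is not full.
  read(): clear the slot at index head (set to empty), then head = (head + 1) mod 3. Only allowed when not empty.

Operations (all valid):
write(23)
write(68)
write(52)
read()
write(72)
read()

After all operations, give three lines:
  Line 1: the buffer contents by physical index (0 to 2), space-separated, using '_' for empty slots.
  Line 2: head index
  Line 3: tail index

Answer: 72 _ 52
2
1

Derivation:
write(23): buf=[23 _ _], head=0, tail=1, size=1
write(68): buf=[23 68 _], head=0, tail=2, size=2
write(52): buf=[23 68 52], head=0, tail=0, size=3
read(): buf=[_ 68 52], head=1, tail=0, size=2
write(72): buf=[72 68 52], head=1, tail=1, size=3
read(): buf=[72 _ 52], head=2, tail=1, size=2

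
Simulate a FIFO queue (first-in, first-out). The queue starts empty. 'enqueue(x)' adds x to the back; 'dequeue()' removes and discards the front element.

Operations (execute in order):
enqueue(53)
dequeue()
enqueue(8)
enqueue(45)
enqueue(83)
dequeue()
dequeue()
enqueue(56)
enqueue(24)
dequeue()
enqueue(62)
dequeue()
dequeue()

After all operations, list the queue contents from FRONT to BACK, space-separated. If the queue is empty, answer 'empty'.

enqueue(53): [53]
dequeue(): []
enqueue(8): [8]
enqueue(45): [8, 45]
enqueue(83): [8, 45, 83]
dequeue(): [45, 83]
dequeue(): [83]
enqueue(56): [83, 56]
enqueue(24): [83, 56, 24]
dequeue(): [56, 24]
enqueue(62): [56, 24, 62]
dequeue(): [24, 62]
dequeue(): [62]

Answer: 62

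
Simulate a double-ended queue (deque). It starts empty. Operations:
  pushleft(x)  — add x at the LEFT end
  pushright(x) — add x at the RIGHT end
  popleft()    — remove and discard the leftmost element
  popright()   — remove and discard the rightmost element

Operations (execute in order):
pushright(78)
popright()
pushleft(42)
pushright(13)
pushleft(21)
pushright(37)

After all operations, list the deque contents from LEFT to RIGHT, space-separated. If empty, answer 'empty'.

pushright(78): [78]
popright(): []
pushleft(42): [42]
pushright(13): [42, 13]
pushleft(21): [21, 42, 13]
pushright(37): [21, 42, 13, 37]

Answer: 21 42 13 37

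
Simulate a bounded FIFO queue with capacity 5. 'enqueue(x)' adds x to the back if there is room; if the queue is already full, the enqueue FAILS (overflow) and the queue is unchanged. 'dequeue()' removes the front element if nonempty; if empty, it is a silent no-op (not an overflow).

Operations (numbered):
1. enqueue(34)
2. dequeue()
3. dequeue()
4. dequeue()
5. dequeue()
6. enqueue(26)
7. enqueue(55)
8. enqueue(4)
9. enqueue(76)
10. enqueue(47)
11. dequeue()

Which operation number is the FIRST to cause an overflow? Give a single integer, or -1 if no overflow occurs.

1. enqueue(34): size=1
2. dequeue(): size=0
3. dequeue(): empty, no-op, size=0
4. dequeue(): empty, no-op, size=0
5. dequeue(): empty, no-op, size=0
6. enqueue(26): size=1
7. enqueue(55): size=2
8. enqueue(4): size=3
9. enqueue(76): size=4
10. enqueue(47): size=5
11. dequeue(): size=4

Answer: -1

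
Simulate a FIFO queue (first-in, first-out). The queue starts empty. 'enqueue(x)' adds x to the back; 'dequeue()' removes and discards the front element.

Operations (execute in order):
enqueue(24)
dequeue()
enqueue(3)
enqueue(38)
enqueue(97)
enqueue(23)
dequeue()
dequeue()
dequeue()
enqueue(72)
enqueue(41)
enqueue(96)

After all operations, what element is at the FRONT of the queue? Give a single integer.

enqueue(24): queue = [24]
dequeue(): queue = []
enqueue(3): queue = [3]
enqueue(38): queue = [3, 38]
enqueue(97): queue = [3, 38, 97]
enqueue(23): queue = [3, 38, 97, 23]
dequeue(): queue = [38, 97, 23]
dequeue(): queue = [97, 23]
dequeue(): queue = [23]
enqueue(72): queue = [23, 72]
enqueue(41): queue = [23, 72, 41]
enqueue(96): queue = [23, 72, 41, 96]

Answer: 23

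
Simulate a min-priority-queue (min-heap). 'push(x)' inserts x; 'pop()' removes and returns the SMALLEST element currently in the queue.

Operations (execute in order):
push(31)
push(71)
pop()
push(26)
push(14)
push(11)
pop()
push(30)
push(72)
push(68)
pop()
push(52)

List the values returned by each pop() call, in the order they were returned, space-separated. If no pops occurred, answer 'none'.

Answer: 31 11 14

Derivation:
push(31): heap contents = [31]
push(71): heap contents = [31, 71]
pop() → 31: heap contents = [71]
push(26): heap contents = [26, 71]
push(14): heap contents = [14, 26, 71]
push(11): heap contents = [11, 14, 26, 71]
pop() → 11: heap contents = [14, 26, 71]
push(30): heap contents = [14, 26, 30, 71]
push(72): heap contents = [14, 26, 30, 71, 72]
push(68): heap contents = [14, 26, 30, 68, 71, 72]
pop() → 14: heap contents = [26, 30, 68, 71, 72]
push(52): heap contents = [26, 30, 52, 68, 71, 72]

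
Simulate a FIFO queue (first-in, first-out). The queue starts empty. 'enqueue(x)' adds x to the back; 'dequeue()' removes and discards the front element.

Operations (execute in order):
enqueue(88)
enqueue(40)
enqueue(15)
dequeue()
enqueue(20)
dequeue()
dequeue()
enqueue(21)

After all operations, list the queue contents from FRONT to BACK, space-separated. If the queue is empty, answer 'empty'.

Answer: 20 21

Derivation:
enqueue(88): [88]
enqueue(40): [88, 40]
enqueue(15): [88, 40, 15]
dequeue(): [40, 15]
enqueue(20): [40, 15, 20]
dequeue(): [15, 20]
dequeue(): [20]
enqueue(21): [20, 21]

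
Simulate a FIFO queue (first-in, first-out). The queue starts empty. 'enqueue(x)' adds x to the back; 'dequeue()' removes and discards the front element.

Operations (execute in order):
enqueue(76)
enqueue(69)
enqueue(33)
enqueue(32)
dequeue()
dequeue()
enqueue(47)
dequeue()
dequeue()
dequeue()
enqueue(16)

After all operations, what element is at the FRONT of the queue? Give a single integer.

Answer: 16

Derivation:
enqueue(76): queue = [76]
enqueue(69): queue = [76, 69]
enqueue(33): queue = [76, 69, 33]
enqueue(32): queue = [76, 69, 33, 32]
dequeue(): queue = [69, 33, 32]
dequeue(): queue = [33, 32]
enqueue(47): queue = [33, 32, 47]
dequeue(): queue = [32, 47]
dequeue(): queue = [47]
dequeue(): queue = []
enqueue(16): queue = [16]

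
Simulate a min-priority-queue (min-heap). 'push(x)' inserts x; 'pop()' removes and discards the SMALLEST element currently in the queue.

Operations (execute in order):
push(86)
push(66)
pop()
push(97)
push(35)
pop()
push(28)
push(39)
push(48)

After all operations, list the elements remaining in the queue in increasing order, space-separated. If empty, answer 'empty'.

Answer: 28 39 48 86 97

Derivation:
push(86): heap contents = [86]
push(66): heap contents = [66, 86]
pop() → 66: heap contents = [86]
push(97): heap contents = [86, 97]
push(35): heap contents = [35, 86, 97]
pop() → 35: heap contents = [86, 97]
push(28): heap contents = [28, 86, 97]
push(39): heap contents = [28, 39, 86, 97]
push(48): heap contents = [28, 39, 48, 86, 97]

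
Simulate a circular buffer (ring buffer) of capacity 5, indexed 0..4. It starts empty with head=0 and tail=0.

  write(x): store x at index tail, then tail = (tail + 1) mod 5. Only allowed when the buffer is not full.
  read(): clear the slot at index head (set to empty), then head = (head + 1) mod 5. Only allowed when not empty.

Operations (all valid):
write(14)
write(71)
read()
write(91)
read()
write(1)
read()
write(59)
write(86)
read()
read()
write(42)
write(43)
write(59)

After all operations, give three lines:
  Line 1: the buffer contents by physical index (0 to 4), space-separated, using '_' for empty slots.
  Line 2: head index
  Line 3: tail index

write(14): buf=[14 _ _ _ _], head=0, tail=1, size=1
write(71): buf=[14 71 _ _ _], head=0, tail=2, size=2
read(): buf=[_ 71 _ _ _], head=1, tail=2, size=1
write(91): buf=[_ 71 91 _ _], head=1, tail=3, size=2
read(): buf=[_ _ 91 _ _], head=2, tail=3, size=1
write(1): buf=[_ _ 91 1 _], head=2, tail=4, size=2
read(): buf=[_ _ _ 1 _], head=3, tail=4, size=1
write(59): buf=[_ _ _ 1 59], head=3, tail=0, size=2
write(86): buf=[86 _ _ 1 59], head=3, tail=1, size=3
read(): buf=[86 _ _ _ 59], head=4, tail=1, size=2
read(): buf=[86 _ _ _ _], head=0, tail=1, size=1
write(42): buf=[86 42 _ _ _], head=0, tail=2, size=2
write(43): buf=[86 42 43 _ _], head=0, tail=3, size=3
write(59): buf=[86 42 43 59 _], head=0, tail=4, size=4

Answer: 86 42 43 59 _
0
4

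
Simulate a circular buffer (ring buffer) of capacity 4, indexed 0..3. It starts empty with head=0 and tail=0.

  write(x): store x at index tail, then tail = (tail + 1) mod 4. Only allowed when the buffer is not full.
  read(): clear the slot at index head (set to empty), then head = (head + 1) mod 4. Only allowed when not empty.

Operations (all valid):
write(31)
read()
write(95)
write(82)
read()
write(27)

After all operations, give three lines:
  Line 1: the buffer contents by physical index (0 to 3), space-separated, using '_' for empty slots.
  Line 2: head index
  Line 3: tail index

Answer: _ _ 82 27
2
0

Derivation:
write(31): buf=[31 _ _ _], head=0, tail=1, size=1
read(): buf=[_ _ _ _], head=1, tail=1, size=0
write(95): buf=[_ 95 _ _], head=1, tail=2, size=1
write(82): buf=[_ 95 82 _], head=1, tail=3, size=2
read(): buf=[_ _ 82 _], head=2, tail=3, size=1
write(27): buf=[_ _ 82 27], head=2, tail=0, size=2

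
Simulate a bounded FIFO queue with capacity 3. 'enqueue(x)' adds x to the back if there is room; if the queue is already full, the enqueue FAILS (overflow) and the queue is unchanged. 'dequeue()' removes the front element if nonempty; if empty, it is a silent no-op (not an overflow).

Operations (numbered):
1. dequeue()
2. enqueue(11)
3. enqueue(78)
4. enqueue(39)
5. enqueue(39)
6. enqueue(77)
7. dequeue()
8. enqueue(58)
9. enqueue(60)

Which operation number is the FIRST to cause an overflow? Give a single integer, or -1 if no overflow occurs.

Answer: 5

Derivation:
1. dequeue(): empty, no-op, size=0
2. enqueue(11): size=1
3. enqueue(78): size=2
4. enqueue(39): size=3
5. enqueue(39): size=3=cap → OVERFLOW (fail)
6. enqueue(77): size=3=cap → OVERFLOW (fail)
7. dequeue(): size=2
8. enqueue(58): size=3
9. enqueue(60): size=3=cap → OVERFLOW (fail)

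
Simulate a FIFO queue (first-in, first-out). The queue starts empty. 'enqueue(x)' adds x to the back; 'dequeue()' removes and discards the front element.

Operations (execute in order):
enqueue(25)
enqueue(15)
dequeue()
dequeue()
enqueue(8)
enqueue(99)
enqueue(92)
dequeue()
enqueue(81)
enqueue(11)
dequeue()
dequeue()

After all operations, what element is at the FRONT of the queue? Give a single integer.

Answer: 81

Derivation:
enqueue(25): queue = [25]
enqueue(15): queue = [25, 15]
dequeue(): queue = [15]
dequeue(): queue = []
enqueue(8): queue = [8]
enqueue(99): queue = [8, 99]
enqueue(92): queue = [8, 99, 92]
dequeue(): queue = [99, 92]
enqueue(81): queue = [99, 92, 81]
enqueue(11): queue = [99, 92, 81, 11]
dequeue(): queue = [92, 81, 11]
dequeue(): queue = [81, 11]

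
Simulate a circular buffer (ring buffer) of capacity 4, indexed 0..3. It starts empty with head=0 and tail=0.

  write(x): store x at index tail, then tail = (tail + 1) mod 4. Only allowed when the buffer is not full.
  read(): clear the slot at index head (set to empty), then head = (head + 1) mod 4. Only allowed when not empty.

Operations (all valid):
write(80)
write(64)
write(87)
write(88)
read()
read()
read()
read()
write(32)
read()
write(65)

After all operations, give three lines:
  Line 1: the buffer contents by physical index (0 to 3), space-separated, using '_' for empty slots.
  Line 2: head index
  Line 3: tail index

write(80): buf=[80 _ _ _], head=0, tail=1, size=1
write(64): buf=[80 64 _ _], head=0, tail=2, size=2
write(87): buf=[80 64 87 _], head=0, tail=3, size=3
write(88): buf=[80 64 87 88], head=0, tail=0, size=4
read(): buf=[_ 64 87 88], head=1, tail=0, size=3
read(): buf=[_ _ 87 88], head=2, tail=0, size=2
read(): buf=[_ _ _ 88], head=3, tail=0, size=1
read(): buf=[_ _ _ _], head=0, tail=0, size=0
write(32): buf=[32 _ _ _], head=0, tail=1, size=1
read(): buf=[_ _ _ _], head=1, tail=1, size=0
write(65): buf=[_ 65 _ _], head=1, tail=2, size=1

Answer: _ 65 _ _
1
2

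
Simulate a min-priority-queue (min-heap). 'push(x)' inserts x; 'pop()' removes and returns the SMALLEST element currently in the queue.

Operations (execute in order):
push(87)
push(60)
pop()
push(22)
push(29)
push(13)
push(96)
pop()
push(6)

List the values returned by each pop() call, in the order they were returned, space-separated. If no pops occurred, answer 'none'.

Answer: 60 13

Derivation:
push(87): heap contents = [87]
push(60): heap contents = [60, 87]
pop() → 60: heap contents = [87]
push(22): heap contents = [22, 87]
push(29): heap contents = [22, 29, 87]
push(13): heap contents = [13, 22, 29, 87]
push(96): heap contents = [13, 22, 29, 87, 96]
pop() → 13: heap contents = [22, 29, 87, 96]
push(6): heap contents = [6, 22, 29, 87, 96]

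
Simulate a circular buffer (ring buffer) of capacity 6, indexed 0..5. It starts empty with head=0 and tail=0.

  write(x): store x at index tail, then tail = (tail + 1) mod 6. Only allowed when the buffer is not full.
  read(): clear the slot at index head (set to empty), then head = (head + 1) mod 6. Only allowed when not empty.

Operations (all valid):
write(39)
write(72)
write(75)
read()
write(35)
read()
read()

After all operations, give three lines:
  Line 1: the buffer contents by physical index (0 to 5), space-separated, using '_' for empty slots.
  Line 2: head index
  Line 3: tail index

write(39): buf=[39 _ _ _ _ _], head=0, tail=1, size=1
write(72): buf=[39 72 _ _ _ _], head=0, tail=2, size=2
write(75): buf=[39 72 75 _ _ _], head=0, tail=3, size=3
read(): buf=[_ 72 75 _ _ _], head=1, tail=3, size=2
write(35): buf=[_ 72 75 35 _ _], head=1, tail=4, size=3
read(): buf=[_ _ 75 35 _ _], head=2, tail=4, size=2
read(): buf=[_ _ _ 35 _ _], head=3, tail=4, size=1

Answer: _ _ _ 35 _ _
3
4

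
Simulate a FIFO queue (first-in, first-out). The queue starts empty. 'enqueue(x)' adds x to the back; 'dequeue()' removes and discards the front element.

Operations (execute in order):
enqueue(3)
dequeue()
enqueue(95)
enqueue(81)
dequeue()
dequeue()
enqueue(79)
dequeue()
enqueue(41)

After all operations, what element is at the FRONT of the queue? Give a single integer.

enqueue(3): queue = [3]
dequeue(): queue = []
enqueue(95): queue = [95]
enqueue(81): queue = [95, 81]
dequeue(): queue = [81]
dequeue(): queue = []
enqueue(79): queue = [79]
dequeue(): queue = []
enqueue(41): queue = [41]

Answer: 41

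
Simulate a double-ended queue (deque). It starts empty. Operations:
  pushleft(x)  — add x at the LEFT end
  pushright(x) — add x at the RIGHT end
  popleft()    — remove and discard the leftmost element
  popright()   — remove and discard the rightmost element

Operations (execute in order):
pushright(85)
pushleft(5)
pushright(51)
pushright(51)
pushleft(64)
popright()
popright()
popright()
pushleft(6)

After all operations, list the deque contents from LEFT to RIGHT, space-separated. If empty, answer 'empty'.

Answer: 6 64 5

Derivation:
pushright(85): [85]
pushleft(5): [5, 85]
pushright(51): [5, 85, 51]
pushright(51): [5, 85, 51, 51]
pushleft(64): [64, 5, 85, 51, 51]
popright(): [64, 5, 85, 51]
popright(): [64, 5, 85]
popright(): [64, 5]
pushleft(6): [6, 64, 5]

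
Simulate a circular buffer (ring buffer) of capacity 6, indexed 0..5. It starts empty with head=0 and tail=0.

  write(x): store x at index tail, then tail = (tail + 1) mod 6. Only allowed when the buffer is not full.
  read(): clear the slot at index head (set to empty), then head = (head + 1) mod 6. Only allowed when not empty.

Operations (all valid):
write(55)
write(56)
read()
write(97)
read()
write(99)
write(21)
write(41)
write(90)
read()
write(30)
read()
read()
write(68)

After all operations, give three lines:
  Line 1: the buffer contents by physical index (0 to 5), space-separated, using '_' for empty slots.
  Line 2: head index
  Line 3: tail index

Answer: 90 30 68 _ _ 41
5
3

Derivation:
write(55): buf=[55 _ _ _ _ _], head=0, tail=1, size=1
write(56): buf=[55 56 _ _ _ _], head=0, tail=2, size=2
read(): buf=[_ 56 _ _ _ _], head=1, tail=2, size=1
write(97): buf=[_ 56 97 _ _ _], head=1, tail=3, size=2
read(): buf=[_ _ 97 _ _ _], head=2, tail=3, size=1
write(99): buf=[_ _ 97 99 _ _], head=2, tail=4, size=2
write(21): buf=[_ _ 97 99 21 _], head=2, tail=5, size=3
write(41): buf=[_ _ 97 99 21 41], head=2, tail=0, size=4
write(90): buf=[90 _ 97 99 21 41], head=2, tail=1, size=5
read(): buf=[90 _ _ 99 21 41], head=3, tail=1, size=4
write(30): buf=[90 30 _ 99 21 41], head=3, tail=2, size=5
read(): buf=[90 30 _ _ 21 41], head=4, tail=2, size=4
read(): buf=[90 30 _ _ _ 41], head=5, tail=2, size=3
write(68): buf=[90 30 68 _ _ 41], head=5, tail=3, size=4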